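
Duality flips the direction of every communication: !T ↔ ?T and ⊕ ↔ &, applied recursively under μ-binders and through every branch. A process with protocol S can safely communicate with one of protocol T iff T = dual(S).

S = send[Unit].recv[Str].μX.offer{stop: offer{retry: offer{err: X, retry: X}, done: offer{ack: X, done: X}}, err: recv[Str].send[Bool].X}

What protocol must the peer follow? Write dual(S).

send[Unit] ↦ recv[Unit]
  recv[Str] ↦ send[Str]
    μX ↦ μX  (binder kept)
      offer{stop,err} ↦ select{stop,err}  (offer→select)
        [stop]
          offer{retry,done} ↦ select{retry,done}  (offer→select)
            [retry]
              offer{err,retry} ↦ select{err,retry}  (offer→select)
                [err]
                  dual(X) = X
                [retry]
                  dual(X) = X
            [done]
              offer{ack,done} ↦ select{ack,done}  (offer→select)
                [ack]
                  dual(X) = X
                [done]
                  dual(X) = X
        [err]
          recv[Str] ↦ send[Str]
            send[Bool] ↦ recv[Bool]
              dual(X) = X

recv[Unit].send[Str].μX.select{stop: select{retry: select{err: X, retry: X}, done: select{ack: X, done: X}}, err: send[Str].recv[Bool].X}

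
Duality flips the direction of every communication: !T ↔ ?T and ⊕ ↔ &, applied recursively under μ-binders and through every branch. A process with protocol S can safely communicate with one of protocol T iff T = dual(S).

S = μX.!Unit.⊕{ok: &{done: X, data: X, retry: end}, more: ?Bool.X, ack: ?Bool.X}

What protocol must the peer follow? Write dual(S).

μX ↦ μX  (μ self-dual)
  !Unit ↦ ?Unit
    ⊕{ok,more,ack} ↦ &{ok,more,ack}  (⊕→&)
      [ok]
        &{done,data,retry} ↦ ⊕{done,data,retry}  (&→⊕)
          [done]
            dual(X) = X
          [data]
            dual(X) = X
          [retry]
            dual(end) = end
      [more]
        ?Bool ↦ !Bool
          dual(X) = X
      [ack]
        ?Bool ↦ !Bool
          dual(X) = X

μX.?Unit.&{ok: ⊕{done: X, data: X, retry: end}, more: !Bool.X, ack: !Bool.X}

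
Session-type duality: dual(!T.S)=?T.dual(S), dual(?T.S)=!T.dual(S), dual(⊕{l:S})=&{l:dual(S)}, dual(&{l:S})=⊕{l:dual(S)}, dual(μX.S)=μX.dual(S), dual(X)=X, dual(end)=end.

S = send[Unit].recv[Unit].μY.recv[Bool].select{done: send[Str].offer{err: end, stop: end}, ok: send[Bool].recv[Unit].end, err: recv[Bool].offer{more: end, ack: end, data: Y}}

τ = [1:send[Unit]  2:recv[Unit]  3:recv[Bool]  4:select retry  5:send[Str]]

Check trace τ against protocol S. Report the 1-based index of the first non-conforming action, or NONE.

4

[1] send[Unit]  ok  residual = recv[Unit].μY.…
[2] recv[Unit]  ok  residual = μY.…
[3] recv[Bool]  ok  residual = select{done: send[Str].offer{err: end, stop: end}, ok: send[Bool].recv[Unit].end, err: recv[Bool].offer{more: end, ack: end, data: μY.…}}
[4] got select retry, protocol expects select done or select ok or select err  ✗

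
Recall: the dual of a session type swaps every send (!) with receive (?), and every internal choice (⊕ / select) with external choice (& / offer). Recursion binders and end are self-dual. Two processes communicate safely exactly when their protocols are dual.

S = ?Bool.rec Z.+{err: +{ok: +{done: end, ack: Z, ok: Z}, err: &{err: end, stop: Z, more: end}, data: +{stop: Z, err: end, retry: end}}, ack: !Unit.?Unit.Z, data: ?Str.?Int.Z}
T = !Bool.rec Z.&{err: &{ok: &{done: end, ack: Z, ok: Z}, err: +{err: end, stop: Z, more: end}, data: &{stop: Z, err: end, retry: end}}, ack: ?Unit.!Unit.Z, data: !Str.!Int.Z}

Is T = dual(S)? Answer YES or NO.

YES

?Bool vs !Bool  ✓
  rec Z vs rec Z  ✓ (binder kept)
    +{err,ack,data} vs &{err,ack,data}  ✓ label sets agree
      case err:
        +{ok,err,data} vs &{ok,err,data}  ✓ label sets agree
          case ok:
            +{done,ack,ok} vs &{done,ack,ok}  ✓ label sets agree
              case done:
                end vs end  ✓
              case ack:
                Z vs Z  ✓
              case ok:
                Z vs Z  ✓
          case err:
            &{err,stop,more} vs +{err,stop,more}  ✓ label sets agree
              case err:
                end vs end  ✓
              case stop:
                Z vs Z  ✓
              case more:
                end vs end  ✓
          case data:
            +{stop,err,retry} vs &{stop,err,retry}  ✓ label sets agree
              case stop:
                Z vs Z  ✓
              case err:
                end vs end  ✓
              case retry:
                end vs end  ✓
      case ack:
        !Unit vs ?Unit  ✓
          ?Unit vs !Unit  ✓
            Z vs Z  ✓
      case data:
        ?Str vs !Str  ✓
          ?Int vs !Int  ✓
            Z vs Z  ✓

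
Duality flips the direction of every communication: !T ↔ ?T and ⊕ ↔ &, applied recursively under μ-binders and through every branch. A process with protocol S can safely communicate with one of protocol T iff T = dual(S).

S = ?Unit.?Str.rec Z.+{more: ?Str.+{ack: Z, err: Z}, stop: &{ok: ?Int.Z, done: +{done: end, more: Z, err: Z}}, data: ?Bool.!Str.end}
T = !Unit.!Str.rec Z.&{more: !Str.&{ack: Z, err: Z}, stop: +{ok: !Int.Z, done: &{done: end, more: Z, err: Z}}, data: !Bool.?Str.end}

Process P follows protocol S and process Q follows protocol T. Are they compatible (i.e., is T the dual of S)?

YES

?Unit | !Unit  ✓
  ?Str | !Str  ✓
    rec Z | rec Z  ✓ (μ self-dual)
      +{more,stop,data} | &{more,stop,data}  ✓ same labels
        [more]
          ?Str | !Str  ✓
            +{ack,err} | &{ack,err}  ✓ same labels
              [ack]
                Z | Z  ✓
              [err]
                Z | Z  ✓
        [stop]
          &{ok,done} | +{ok,done}  ✓ same labels
            [ok]
              ?Int | !Int  ✓
                Z | Z  ✓
            [done]
              +{done,more,err} | &{done,more,err}  ✓ same labels
                [done]
                  end | end  ✓
                [more]
                  Z | Z  ✓
                [err]
                  Z | Z  ✓
        [data]
          ?Bool | !Bool  ✓
            !Str | ?Str  ✓
              end | end  ✓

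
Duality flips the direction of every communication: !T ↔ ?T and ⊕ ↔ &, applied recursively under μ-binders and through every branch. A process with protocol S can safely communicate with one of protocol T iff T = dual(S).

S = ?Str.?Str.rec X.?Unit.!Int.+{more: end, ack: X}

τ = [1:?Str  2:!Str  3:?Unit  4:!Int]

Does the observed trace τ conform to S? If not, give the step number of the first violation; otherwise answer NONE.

@1 ?Str  ✓  residual = ?Str.rec X.…
@2 got !Str, protocol expects ?Str  ✗

2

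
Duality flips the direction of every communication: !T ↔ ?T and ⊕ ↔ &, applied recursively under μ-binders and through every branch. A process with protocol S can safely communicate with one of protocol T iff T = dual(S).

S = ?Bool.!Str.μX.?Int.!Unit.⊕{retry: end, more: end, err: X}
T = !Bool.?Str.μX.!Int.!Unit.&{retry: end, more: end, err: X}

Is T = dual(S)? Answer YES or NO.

NO

?Bool | !Bool  ok
  !Str | ?Str  ok
    μX | μX  ok (rec unchanged)
      ?Int | !Int  ok
        !Unit | !Unit  ✗ same direction on both sides — not dual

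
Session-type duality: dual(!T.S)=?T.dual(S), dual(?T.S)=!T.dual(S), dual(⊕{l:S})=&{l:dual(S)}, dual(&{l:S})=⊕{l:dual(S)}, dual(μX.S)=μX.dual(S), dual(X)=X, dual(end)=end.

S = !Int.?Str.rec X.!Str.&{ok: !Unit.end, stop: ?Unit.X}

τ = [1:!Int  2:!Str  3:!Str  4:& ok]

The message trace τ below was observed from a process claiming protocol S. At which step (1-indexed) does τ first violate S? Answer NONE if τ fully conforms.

@1 !Int  ok  state: ?Str.rec X.…
@2 got !Str, protocol expects ?Str  ✗

2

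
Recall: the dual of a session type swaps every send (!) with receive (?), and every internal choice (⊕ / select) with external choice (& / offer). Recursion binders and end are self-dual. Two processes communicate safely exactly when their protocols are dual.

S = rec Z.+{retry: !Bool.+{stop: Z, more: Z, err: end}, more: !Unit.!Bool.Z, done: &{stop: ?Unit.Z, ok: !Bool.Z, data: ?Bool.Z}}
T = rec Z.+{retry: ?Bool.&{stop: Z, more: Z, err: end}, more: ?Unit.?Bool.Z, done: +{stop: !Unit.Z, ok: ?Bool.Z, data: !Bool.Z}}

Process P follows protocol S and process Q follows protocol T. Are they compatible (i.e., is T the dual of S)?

rec Z vs rec Z  ok (rec unchanged)
  +{retry,more,done} vs +{retry,more,done}  ✗ choice polarity not flipped — not dual

NO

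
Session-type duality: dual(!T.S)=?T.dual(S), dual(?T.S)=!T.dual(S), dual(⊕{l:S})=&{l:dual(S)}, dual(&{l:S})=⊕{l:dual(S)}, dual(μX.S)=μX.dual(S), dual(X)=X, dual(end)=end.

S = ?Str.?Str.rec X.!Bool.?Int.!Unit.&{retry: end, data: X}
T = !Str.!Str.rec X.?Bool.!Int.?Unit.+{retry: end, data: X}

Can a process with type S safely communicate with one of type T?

?Str ‖ !Str  match
  ?Str ‖ !Str  match
    rec X ‖ rec X  match (μ self-dual)
      !Bool ‖ ?Bool  match
        ?Int ‖ !Int  match
          !Unit ‖ ?Unit  match
            &{retry,data} ‖ +{retry,data}  match label sets agree
              [retry]
                end ‖ end  match
              [data]
                X ‖ X  match

YES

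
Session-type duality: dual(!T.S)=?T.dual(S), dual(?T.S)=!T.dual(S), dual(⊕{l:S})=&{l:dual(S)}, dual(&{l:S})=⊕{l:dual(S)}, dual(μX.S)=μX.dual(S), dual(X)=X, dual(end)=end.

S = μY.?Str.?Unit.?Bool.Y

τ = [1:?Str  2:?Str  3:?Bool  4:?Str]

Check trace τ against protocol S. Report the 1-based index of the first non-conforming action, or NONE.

2

@1 ?Str  match  now at ?Unit.?Bool.μY.…
@2 got ?Str, protocol expects ?Unit  ✗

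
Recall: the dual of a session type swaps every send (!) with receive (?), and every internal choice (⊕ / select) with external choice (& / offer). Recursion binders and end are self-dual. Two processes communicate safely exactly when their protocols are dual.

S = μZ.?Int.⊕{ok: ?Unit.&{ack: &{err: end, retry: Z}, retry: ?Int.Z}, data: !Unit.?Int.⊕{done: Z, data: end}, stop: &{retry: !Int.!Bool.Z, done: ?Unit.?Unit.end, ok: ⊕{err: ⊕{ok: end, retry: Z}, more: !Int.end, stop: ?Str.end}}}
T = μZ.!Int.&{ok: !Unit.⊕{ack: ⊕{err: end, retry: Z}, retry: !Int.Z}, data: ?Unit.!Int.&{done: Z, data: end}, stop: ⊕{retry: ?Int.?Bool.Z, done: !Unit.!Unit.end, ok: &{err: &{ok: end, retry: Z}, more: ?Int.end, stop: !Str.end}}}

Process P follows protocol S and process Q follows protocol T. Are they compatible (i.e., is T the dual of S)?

μZ | μZ  match (rec unchanged)
  ?Int | !Int  match
    ⊕{ok,data,stop} | &{ok,data,stop}  match same labels
      • ok:
        ?Unit | !Unit  match
          &{ack,retry} | ⊕{ack,retry}  match same labels
            • ack:
              &{err,retry} | ⊕{err,retry}  match same labels
                • err:
                  end | end  match
                • retry:
                  Z | Z  match
            • retry:
              ?Int | !Int  match
                Z | Z  match
      • data:
        !Unit | ?Unit  match
          ?Int | !Int  match
            ⊕{done,data} | &{done,data}  match same labels
              • done:
                Z | Z  match
              • data:
                end | end  match
      • stop:
        &{retry,done,ok} | ⊕{retry,done,ok}  match same labels
          • retry:
            !Int | ?Int  match
              !Bool | ?Bool  match
                Z | Z  match
          • done:
            ?Unit | !Unit  match
              ?Unit | !Unit  match
                end | end  match
          • ok:
            ⊕{err,more,stop} | &{err,more,stop}  match same labels
              • err:
                ⊕{ok,retry} | &{ok,retry}  match same labels
                  • ok:
                    end | end  match
                  • retry:
                    Z | Z  match
              • more:
                !Int | ?Int  match
                  end | end  match
              • stop:
                ?Str | !Str  match
                  end | end  match

YES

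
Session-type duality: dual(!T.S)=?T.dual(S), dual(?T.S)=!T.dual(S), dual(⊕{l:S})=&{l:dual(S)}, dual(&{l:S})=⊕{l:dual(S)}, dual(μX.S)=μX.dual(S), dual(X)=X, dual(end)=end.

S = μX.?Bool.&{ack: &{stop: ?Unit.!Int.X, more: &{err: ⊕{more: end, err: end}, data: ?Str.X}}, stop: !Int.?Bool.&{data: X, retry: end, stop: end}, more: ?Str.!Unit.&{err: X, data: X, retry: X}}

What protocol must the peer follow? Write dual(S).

μX.!Bool.⊕{ack: ⊕{stop: !Unit.?Int.X, more: ⊕{err: &{more: end, err: end}, data: !Str.X}}, stop: ?Int.!Bool.⊕{data: X, retry: end, stop: end}, more: !Str.?Unit.⊕{err: X, data: X, retry: X}}

μX ↦ μX  (binder kept)
  ?Bool ↦ !Bool
    &{ack,stop,more} ↦ ⊕{ack,stop,more}  (offer→select)
      case ack:
        &{stop,more} ↦ ⊕{stop,more}  (offer→select)
          case stop:
            ?Unit ↦ !Unit
              !Int ↦ ?Int
                X self-dual
          case more:
            &{err,data} ↦ ⊕{err,data}  (offer→select)
              case err:
                ⊕{more,err} ↦ &{more,err}  (select→offer)
                  case more:
                    end self-dual
                  case err:
                    end self-dual
              case data:
                ?Str ↦ !Str
                  X self-dual
      case stop:
        !Int ↦ ?Int
          ?Bool ↦ !Bool
            &{data,retry,stop} ↦ ⊕{data,retry,stop}  (offer→select)
              case data:
                X self-dual
              case retry:
                end self-dual
              case stop:
                end self-dual
      case more:
        ?Str ↦ !Str
          !Unit ↦ ?Unit
            &{err,data,retry} ↦ ⊕{err,data,retry}  (offer→select)
              case err:
                X self-dual
              case data:
                X self-dual
              case retry:
                X self-dual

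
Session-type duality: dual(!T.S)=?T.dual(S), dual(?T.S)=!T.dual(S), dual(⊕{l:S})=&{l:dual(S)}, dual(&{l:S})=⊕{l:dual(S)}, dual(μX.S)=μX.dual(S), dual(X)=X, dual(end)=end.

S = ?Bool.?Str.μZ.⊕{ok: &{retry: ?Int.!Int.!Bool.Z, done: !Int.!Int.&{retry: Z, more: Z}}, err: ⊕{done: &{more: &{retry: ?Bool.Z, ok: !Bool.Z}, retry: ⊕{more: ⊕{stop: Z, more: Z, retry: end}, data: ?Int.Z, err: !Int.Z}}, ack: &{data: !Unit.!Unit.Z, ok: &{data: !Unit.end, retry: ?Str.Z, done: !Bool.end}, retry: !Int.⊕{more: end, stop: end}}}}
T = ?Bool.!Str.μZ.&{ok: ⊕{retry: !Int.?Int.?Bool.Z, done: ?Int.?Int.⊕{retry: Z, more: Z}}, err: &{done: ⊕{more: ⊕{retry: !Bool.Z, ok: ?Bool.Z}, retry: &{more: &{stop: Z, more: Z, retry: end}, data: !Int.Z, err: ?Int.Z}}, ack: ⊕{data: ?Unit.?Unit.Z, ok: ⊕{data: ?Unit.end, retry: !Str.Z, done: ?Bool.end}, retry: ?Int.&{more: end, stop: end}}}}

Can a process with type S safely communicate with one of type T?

NO

?Bool ‖ ?Bool  ✗ same direction on both sides — not dual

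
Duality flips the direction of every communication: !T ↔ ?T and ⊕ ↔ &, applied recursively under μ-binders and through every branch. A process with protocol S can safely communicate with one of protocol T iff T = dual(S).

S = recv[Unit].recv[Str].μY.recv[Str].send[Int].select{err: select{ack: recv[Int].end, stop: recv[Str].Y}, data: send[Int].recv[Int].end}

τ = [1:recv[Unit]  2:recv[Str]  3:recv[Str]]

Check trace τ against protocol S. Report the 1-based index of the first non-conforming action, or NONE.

step 1: recv[Unit]  ok  state: recv[Str].μY.…
step 2: recv[Str]  ok  state: μY.…
step 3: recv[Str]  ok  state: send[Int].select{err: select{ack: recv[Int].end, stop: recv[Str].μY.…}, data: send[Int].recv[Int].end}
all 3 steps conform

NONE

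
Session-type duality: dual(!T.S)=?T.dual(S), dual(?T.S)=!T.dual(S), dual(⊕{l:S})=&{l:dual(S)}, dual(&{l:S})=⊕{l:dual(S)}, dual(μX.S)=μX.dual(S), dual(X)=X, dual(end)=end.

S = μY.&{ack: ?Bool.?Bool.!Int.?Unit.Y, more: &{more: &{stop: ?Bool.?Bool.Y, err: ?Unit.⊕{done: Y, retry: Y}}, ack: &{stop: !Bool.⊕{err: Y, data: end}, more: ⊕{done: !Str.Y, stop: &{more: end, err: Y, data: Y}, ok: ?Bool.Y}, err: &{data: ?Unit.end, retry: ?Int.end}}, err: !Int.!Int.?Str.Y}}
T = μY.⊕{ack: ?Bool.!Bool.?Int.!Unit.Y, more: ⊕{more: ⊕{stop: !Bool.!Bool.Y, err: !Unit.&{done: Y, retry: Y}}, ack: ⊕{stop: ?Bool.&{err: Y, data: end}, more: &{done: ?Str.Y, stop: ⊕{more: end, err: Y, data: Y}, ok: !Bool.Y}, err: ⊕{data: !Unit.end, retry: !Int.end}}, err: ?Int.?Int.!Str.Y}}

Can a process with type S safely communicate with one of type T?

NO

μY ‖ μY  match (rec unchanged)
  &{ack,more} ‖ ⊕{ack,more}  match same labels
    • ack:
      ?Bool ‖ ?Bool  ✗ same direction on both sides — not dual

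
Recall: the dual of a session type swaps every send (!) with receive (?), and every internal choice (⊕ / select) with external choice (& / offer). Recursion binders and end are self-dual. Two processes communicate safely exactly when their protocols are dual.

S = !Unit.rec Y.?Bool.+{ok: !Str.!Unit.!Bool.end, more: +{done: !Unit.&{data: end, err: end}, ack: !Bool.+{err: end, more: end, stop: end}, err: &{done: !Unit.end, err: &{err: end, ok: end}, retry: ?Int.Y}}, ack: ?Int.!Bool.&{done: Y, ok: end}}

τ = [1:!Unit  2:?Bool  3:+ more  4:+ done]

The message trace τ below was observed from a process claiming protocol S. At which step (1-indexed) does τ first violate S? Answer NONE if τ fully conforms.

step 1: !Unit  ✓  state: rec Y.…
step 2: ?Bool  ✓  state: +{ok: !Str.!Unit.!Bool.end, more: +{done: !Unit.&{data: end, err: end}, ack: !Bool.+{err: end, more: end, stop: end}, err: &{done: !Unit.end, err: &{err: end, ok: end}, retry: ?Int.rec Y.…}}, ack: ?Int.!Bool.&{done: rec Y.…, ok: end}}
step 3: + more  ✓  state: +{done: !Unit.&{data: end, err: end}, ack: !Bool.+{err: end, more: end, stop: end}, err: &{done: !Unit.end, err: &{err: end, ok: end}, retry: ?Int.rec Y.…}}
step 4: + done  ✓  state: !Unit.&{data: end, err: end}
all 4 steps conform

NONE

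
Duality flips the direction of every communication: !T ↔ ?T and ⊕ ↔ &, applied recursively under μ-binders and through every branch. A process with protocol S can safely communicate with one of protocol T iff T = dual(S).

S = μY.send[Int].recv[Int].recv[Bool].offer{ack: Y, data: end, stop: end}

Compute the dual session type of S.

μY ↦ μY  (μ self-dual)
  send[Int] ↦ recv[Int]
    recv[Int] ↦ send[Int]
      recv[Bool] ↦ send[Bool]
        offer{ack,data,stop} ↦ select{ack,data,stop}  (offer→select)
          • ack:
            Y ↦ Y
          • data:
            end ↦ end
          • stop:
            end ↦ end

μY.recv[Int].send[Int].send[Bool].select{ack: Y, data: end, stop: end}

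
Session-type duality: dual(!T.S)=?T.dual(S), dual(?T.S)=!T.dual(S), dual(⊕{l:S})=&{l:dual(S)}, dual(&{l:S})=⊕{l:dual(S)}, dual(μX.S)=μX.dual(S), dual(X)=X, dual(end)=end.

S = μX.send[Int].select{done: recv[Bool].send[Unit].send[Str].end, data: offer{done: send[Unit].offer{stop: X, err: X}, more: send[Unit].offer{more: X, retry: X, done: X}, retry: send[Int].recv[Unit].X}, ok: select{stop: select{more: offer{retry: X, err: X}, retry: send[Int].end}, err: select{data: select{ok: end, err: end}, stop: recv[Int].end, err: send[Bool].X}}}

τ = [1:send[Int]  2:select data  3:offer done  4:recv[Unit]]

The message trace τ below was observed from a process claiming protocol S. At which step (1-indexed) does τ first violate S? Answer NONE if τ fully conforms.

4

[1] send[Int]  match  residual = select{done: recv[Bool].send[Unit].send[Str].end, data: offer{done: send[Unit].offer{stop: μX.…, err: μX.…}, more: send[Unit].offer{more: μX.…, retry: μX.…, done: μX.…}, retry: send[Int].recv[Unit].μX.…}, ok: select{stop: select{more: offer{retry: μX.…, err: μX.…}, retry: send[Int].end}, err: select{data: select{ok: end, err: end}, stop: recv[Int].end, err: send[Bool].μX.…}}}
[2] select data  match  residual = offer{done: send[Unit].offer{stop: μX.…, err: μX.…}, more: send[Unit].offer{more: μX.…, retry: μX.…, done: μX.…}, retry: send[Int].recv[Unit].μX.…}
[3] offer done  match  residual = send[Unit].offer{stop: μX.…, err: μX.…}
[4] got recv[Unit], protocol expects send[Unit]  ✗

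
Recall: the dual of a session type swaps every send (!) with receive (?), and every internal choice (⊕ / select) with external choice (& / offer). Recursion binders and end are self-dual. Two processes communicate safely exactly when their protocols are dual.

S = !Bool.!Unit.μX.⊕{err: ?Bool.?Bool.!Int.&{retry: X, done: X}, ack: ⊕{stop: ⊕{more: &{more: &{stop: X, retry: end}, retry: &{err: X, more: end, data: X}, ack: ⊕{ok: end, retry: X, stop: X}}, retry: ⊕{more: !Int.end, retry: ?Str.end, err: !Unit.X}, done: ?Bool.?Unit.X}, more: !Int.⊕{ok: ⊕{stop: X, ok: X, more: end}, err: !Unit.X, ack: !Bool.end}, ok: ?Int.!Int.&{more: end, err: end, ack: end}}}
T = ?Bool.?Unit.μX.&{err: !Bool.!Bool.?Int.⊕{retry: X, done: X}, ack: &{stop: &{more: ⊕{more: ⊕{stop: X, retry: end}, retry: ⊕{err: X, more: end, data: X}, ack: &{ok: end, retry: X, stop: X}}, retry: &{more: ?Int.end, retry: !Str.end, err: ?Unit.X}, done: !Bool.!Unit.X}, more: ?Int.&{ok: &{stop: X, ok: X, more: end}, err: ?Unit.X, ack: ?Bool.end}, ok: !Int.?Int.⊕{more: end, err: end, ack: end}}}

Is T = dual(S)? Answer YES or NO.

YES

!Bool vs ?Bool  ok
  !Unit vs ?Unit  ok
    μX vs μX  ok (μ self-dual)
      ⊕{err,ack} vs &{err,ack}  ok labels match
        • err:
          ?Bool vs !Bool  ok
            ?Bool vs !Bool  ok
              !Int vs ?Int  ok
                &{retry,done} vs ⊕{retry,done}  ok labels match
                  • retry:
                    X vs X  ok
                  • done:
                    X vs X  ok
        • ack:
          ⊕{stop,more,ok} vs &{stop,more,ok}  ok labels match
            • stop:
              ⊕{more,retry,done} vs &{more,retry,done}  ok labels match
                • more:
                  &{more,retry,ack} vs ⊕{more,retry,ack}  ok labels match
                    • more:
                      &{stop,retry} vs ⊕{stop,retry}  ok labels match
                        • stop:
                          X vs X  ok
                        • retry:
                          end vs end  ok
                    • retry:
                      &{err,more,data} vs ⊕{err,more,data}  ok labels match
                        • err:
                          X vs X  ok
                        • more:
                          end vs end  ok
                        • data:
                          X vs X  ok
                    • ack:
                      ⊕{ok,retry,stop} vs &{ok,retry,stop}  ok labels match
                        • ok:
                          end vs end  ok
                        • retry:
                          X vs X  ok
                        • stop:
                          X vs X  ok
                • retry:
                  ⊕{more,retry,err} vs &{more,retry,err}  ok labels match
                    • more:
                      !Int vs ?Int  ok
                        end vs end  ok
                    • retry:
                      ?Str vs !Str  ok
                        end vs end  ok
                    • err:
                      !Unit vs ?Unit  ok
                        X vs X  ok
                • done:
                  ?Bool vs !Bool  ok
                    ?Unit vs !Unit  ok
                      X vs X  ok
            • more:
              !Int vs ?Int  ok
                ⊕{ok,err,ack} vs &{ok,err,ack}  ok labels match
                  • ok:
                    ⊕{stop,ok,more} vs &{stop,ok,more}  ok labels match
                      • stop:
                        X vs X  ok
                      • ok:
                        X vs X  ok
                      • more:
                        end vs end  ok
                  • err:
                    !Unit vs ?Unit  ok
                      X vs X  ok
                  • ack:
                    !Bool vs ?Bool  ok
                      end vs end  ok
            • ok:
              ?Int vs !Int  ok
                !Int vs ?Int  ok
                  &{more,err,ack} vs ⊕{more,err,ack}  ok labels match
                    • more:
                      end vs end  ok
                    • err:
                      end vs end  ok
                    • ack:
                      end vs end  ok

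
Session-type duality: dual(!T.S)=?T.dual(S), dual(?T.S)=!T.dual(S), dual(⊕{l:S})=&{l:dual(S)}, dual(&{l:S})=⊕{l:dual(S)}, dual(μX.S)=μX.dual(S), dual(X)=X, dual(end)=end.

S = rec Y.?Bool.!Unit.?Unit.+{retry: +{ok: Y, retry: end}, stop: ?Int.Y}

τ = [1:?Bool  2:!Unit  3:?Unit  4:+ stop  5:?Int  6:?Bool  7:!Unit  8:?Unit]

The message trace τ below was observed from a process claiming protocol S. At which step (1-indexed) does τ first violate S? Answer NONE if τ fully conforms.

NONE

step 1: ?Bool  match  state: !Unit.?Unit.+{retry: +{ok: rec Y.…, retry: end}, stop: ?Int.rec Y.…}
step 2: !Unit  match  state: ?Unit.+{retry: +{ok: rec Y.…, retry: end}, stop: ?Int.rec Y.…}
step 3: ?Unit  match  state: +{retry: +{ok: rec Y.…, retry: end}, stop: ?Int.rec Y.…}
step 4: + stop  match  state: ?Int.rec Y.…
step 5: ?Int  match  state: rec Y.…
step 6: ?Bool  match  state: !Unit.?Unit.+{retry: +{ok: rec Y.…, retry: end}, stop: ?Int.rec Y.…}
step 7: !Unit  match  state: ?Unit.+{retry: +{ok: rec Y.…, retry: end}, stop: ?Int.rec Y.…}
step 8: ?Unit  match  state: +{retry: +{ok: rec Y.…, retry: end}, stop: ?Int.rec Y.…}
trace exhausted — no violation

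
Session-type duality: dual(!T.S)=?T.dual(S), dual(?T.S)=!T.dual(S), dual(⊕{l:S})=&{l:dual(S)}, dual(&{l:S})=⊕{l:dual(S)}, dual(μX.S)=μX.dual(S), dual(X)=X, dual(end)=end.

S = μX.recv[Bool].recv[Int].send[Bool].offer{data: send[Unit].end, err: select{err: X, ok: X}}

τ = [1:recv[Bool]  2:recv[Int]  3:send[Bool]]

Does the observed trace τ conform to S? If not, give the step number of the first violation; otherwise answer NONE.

NONE

[1] recv[Bool]  match  cont: recv[Int].send[Bool].offer{data: send[Unit].end, err: select{err: μX.…, ok: μX.…}}
[2] recv[Int]  match  cont: send[Bool].offer{data: send[Unit].end, err: select{err: μX.…, ok: μX.…}}
[3] send[Bool]  match  cont: offer{data: send[Unit].end, err: select{err: μX.…, ok: μX.…}}
all 3 steps conform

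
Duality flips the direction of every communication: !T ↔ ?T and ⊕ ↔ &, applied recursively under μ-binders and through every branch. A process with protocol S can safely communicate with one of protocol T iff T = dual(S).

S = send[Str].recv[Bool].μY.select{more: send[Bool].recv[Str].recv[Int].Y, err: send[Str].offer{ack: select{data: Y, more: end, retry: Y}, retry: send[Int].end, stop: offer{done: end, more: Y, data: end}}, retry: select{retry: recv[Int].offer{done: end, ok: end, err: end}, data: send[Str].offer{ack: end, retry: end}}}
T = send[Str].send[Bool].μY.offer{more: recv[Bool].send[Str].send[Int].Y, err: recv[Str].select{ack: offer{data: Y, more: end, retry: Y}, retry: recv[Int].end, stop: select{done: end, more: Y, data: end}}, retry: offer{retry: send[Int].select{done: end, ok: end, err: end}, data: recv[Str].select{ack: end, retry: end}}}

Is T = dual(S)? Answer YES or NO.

NO

send[Str] ‖ send[Str]  ✗ same direction on both sides — not dual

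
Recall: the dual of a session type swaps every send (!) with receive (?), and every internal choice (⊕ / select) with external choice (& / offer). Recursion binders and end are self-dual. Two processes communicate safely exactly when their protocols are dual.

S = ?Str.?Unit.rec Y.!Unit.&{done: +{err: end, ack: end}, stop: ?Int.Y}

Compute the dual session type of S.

!Str.!Unit.rec Y.?Unit.+{done: &{err: end, ack: end}, stop: !Int.Y}

?Str = !Str
  ?Unit = !Unit
    rec Y = rec Y  (binder kept)
      !Unit = ?Unit
        &{done,stop} = +{done,stop}  (offer→select)
          [done]
            +{err,ack} = &{err,ack}  (⊕→&)
              [err]
                dual(end) = end
              [ack]
                dual(end) = end
          [stop]
            ?Int = !Int
              dual(Y) = Y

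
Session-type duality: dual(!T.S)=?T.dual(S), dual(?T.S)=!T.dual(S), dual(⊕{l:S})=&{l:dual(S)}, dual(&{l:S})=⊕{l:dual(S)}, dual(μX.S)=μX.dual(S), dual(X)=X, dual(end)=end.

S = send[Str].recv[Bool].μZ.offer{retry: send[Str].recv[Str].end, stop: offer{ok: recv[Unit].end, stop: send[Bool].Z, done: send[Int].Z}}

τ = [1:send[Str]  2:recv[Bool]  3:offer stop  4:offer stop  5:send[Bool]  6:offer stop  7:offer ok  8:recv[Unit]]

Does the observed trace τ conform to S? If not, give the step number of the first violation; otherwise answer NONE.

[1] send[Str]  match  residual = recv[Bool].μZ.…
[2] recv[Bool]  match  residual = μZ.…
[3] offer stop  match  residual = offer{ok: recv[Unit].end, stop: send[Bool].μZ.…, done: send[Int].μZ.…}
[4] offer stop  match  residual = send[Bool].μZ.…
[5] send[Bool]  match  residual = μZ.…
[6] offer stop  match  residual = offer{ok: recv[Unit].end, stop: send[Bool].μZ.…, done: send[Int].μZ.…}
[7] offer ok  match  residual = recv[Unit].end
[8] recv[Unit]  match  residual = end
τ conforms to S (length 8)

NONE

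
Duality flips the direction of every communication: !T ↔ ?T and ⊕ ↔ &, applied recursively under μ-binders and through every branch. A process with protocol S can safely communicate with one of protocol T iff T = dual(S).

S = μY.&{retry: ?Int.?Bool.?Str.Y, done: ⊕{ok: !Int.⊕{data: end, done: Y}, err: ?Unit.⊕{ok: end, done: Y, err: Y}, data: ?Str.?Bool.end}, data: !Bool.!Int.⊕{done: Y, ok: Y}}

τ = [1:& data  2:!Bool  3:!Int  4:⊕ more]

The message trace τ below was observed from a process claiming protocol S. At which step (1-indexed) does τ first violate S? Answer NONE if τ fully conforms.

[1] & data  ok  state: !Bool.!Int.⊕{done: μY.…, ok: μY.…}
[2] !Bool  ok  state: !Int.⊕{done: μY.…, ok: μY.…}
[3] !Int  ok  state: ⊕{done: μY.…, ok: μY.…}
[4] got ⊕ more, protocol expects ⊕ done or ⊕ ok  ✗

4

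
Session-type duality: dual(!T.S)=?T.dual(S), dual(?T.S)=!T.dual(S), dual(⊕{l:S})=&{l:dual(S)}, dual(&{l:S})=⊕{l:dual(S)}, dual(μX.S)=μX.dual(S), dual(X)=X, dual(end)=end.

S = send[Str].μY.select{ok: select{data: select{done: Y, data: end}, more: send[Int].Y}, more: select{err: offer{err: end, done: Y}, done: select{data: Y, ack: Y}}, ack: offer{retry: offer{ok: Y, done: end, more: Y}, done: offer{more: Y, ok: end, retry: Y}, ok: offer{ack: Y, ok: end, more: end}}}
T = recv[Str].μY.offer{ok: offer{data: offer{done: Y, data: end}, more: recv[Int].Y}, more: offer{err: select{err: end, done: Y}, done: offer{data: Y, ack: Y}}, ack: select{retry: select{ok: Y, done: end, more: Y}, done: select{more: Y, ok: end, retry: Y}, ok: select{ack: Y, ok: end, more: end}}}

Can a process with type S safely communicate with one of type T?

send[Str] ‖ recv[Str]  ✓
  μY ‖ μY  ✓ (rec unchanged)
    select{ok,more,ack} ‖ offer{ok,more,ack}  ✓ labels match
      case ok:
        select{data,more} ‖ offer{data,more}  ✓ labels match
          case data:
            select{done,data} ‖ offer{done,data}  ✓ labels match
              case done:
                Y ‖ Y  ✓
              case data:
                end ‖ end  ✓
          case more:
            send[Int] ‖ recv[Int]  ✓
              Y ‖ Y  ✓
      case more:
        select{err,done} ‖ offer{err,done}  ✓ labels match
          case err:
            offer{err,done} ‖ select{err,done}  ✓ labels match
              case err:
                end ‖ end  ✓
              case done:
                Y ‖ Y  ✓
          case done:
            select{data,ack} ‖ offer{data,ack}  ✓ labels match
              case data:
                Y ‖ Y  ✓
              case ack:
                Y ‖ Y  ✓
      case ack:
        offer{retry,done,ok} ‖ select{retry,done,ok}  ✓ labels match
          case retry:
            offer{ok,done,more} ‖ select{ok,done,more}  ✓ labels match
              case ok:
                Y ‖ Y  ✓
              case done:
                end ‖ end  ✓
              case more:
                Y ‖ Y  ✓
          case done:
            offer{more,ok,retry} ‖ select{more,ok,retry}  ✓ labels match
              case more:
                Y ‖ Y  ✓
              case ok:
                end ‖ end  ✓
              case retry:
                Y ‖ Y  ✓
          case ok:
            offer{ack,ok,more} ‖ select{ack,ok,more}  ✓ labels match
              case ack:
                Y ‖ Y  ✓
              case ok:
                end ‖ end  ✓
              case more:
                end ‖ end  ✓

YES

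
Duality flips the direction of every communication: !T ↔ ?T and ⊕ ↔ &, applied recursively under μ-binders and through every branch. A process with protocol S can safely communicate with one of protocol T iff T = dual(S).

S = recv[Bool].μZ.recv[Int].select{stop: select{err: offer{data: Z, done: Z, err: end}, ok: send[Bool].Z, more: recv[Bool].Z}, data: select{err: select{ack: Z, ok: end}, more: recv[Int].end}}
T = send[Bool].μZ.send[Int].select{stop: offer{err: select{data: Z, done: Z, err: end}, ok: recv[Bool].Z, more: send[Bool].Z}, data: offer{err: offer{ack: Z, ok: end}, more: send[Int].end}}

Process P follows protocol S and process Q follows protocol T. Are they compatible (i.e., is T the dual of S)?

NO

recv[Bool] vs send[Bool]  ✓
  μZ vs μZ  ✓ (μ self-dual)
    recv[Int] vs send[Int]  ✓
      select{stop,data} vs select{stop,data}  ✗ choice polarity not flipped — not dual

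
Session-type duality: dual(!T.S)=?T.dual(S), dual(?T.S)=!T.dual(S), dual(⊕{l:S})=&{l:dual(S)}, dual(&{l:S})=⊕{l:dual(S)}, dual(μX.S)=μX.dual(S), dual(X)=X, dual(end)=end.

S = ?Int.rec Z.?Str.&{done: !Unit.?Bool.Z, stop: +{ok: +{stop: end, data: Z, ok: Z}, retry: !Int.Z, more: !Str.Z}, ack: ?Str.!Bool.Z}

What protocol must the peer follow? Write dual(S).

!Int.rec Z.!Str.+{done: ?Unit.!Bool.Z, stop: &{ok: &{stop: end, data: Z, ok: Z}, retry: ?Int.Z, more: ?Str.Z}, ack: !Str.?Bool.Z}

?Int = !Int
  rec Z = rec Z  (rec unchanged)
    ?Str = !Str
      &{done,stop,ack} = +{done,stop,ack}  (external→internal)
        • done:
          !Unit = ?Unit
            ?Bool = !Bool
              Z self-dual
        • stop:
          +{ok,retry,more} = &{ok,retry,more}  (internal→external)
            • ok:
              +{stop,data,ok} = &{stop,data,ok}  (internal→external)
                • stop:
                  end self-dual
                • data:
                  Z self-dual
                • ok:
                  Z self-dual
            • retry:
              !Int = ?Int
                Z self-dual
            • more:
              !Str = ?Str
                Z self-dual
        • ack:
          ?Str = !Str
            !Bool = ?Bool
              Z self-dual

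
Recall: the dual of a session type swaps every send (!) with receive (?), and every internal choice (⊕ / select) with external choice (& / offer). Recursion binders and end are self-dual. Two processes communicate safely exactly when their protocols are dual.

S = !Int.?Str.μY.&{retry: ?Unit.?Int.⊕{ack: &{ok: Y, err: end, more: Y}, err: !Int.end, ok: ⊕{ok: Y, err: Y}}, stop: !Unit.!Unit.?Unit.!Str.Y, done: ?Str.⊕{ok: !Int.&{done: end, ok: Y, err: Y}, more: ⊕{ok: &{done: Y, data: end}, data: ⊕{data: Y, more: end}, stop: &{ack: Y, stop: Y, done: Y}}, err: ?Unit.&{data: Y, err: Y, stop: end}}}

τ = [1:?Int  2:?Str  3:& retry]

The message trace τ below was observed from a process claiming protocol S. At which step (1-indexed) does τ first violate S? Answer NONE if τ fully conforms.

[1] got ?Int, protocol expects !Int  ✗

1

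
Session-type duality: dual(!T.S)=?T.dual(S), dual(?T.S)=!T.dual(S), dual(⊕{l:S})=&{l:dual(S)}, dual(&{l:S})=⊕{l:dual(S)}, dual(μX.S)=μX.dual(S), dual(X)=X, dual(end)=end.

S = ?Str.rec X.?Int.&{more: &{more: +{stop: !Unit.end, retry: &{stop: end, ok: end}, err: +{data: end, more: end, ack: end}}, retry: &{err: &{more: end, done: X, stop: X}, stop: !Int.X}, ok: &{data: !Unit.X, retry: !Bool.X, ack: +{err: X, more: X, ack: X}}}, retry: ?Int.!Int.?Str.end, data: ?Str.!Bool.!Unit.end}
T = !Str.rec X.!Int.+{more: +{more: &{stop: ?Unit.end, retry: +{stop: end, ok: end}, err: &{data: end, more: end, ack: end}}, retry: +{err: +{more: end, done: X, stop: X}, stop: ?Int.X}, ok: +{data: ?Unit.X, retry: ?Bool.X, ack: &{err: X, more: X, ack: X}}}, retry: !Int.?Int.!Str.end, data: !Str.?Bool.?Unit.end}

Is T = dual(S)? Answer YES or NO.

?Str vs !Str  ok
  rec X vs rec X  ok (μ self-dual)
    ?Int vs !Int  ok
      &{more,retry,data} vs +{more,retry,data}  ok labels match
        • more:
          &{more,retry,ok} vs +{more,retry,ok}  ok labels match
            • more:
              +{stop,retry,err} vs &{stop,retry,err}  ok labels match
                • stop:
                  !Unit vs ?Unit  ok
                    end vs end  ok
                • retry:
                  &{stop,ok} vs +{stop,ok}  ok labels match
                    • stop:
                      end vs end  ok
                    • ok:
                      end vs end  ok
                • err:
                  +{data,more,ack} vs &{data,more,ack}  ok labels match
                    • data:
                      end vs end  ok
                    • more:
                      end vs end  ok
                    • ack:
                      end vs end  ok
            • retry:
              &{err,stop} vs +{err,stop}  ok labels match
                • err:
                  &{more,done,stop} vs +{more,done,stop}  ok labels match
                    • more:
                      end vs end  ok
                    • done:
                      X vs X  ok
                    • stop:
                      X vs X  ok
                • stop:
                  !Int vs ?Int  ok
                    X vs X  ok
            • ok:
              &{data,retry,ack} vs +{data,retry,ack}  ok labels match
                • data:
                  !Unit vs ?Unit  ok
                    X vs X  ok
                • retry:
                  !Bool vs ?Bool  ok
                    X vs X  ok
                • ack:
                  +{err,more,ack} vs &{err,more,ack}  ok labels match
                    • err:
                      X vs X  ok
                    • more:
                      X vs X  ok
                    • ack:
                      X vs X  ok
        • retry:
          ?Int vs !Int  ok
            !Int vs ?Int  ok
              ?Str vs !Str  ok
                end vs end  ok
        • data:
          ?Str vs !Str  ok
            !Bool vs ?Bool  ok
              !Unit vs ?Unit  ok
                end vs end  ok

YES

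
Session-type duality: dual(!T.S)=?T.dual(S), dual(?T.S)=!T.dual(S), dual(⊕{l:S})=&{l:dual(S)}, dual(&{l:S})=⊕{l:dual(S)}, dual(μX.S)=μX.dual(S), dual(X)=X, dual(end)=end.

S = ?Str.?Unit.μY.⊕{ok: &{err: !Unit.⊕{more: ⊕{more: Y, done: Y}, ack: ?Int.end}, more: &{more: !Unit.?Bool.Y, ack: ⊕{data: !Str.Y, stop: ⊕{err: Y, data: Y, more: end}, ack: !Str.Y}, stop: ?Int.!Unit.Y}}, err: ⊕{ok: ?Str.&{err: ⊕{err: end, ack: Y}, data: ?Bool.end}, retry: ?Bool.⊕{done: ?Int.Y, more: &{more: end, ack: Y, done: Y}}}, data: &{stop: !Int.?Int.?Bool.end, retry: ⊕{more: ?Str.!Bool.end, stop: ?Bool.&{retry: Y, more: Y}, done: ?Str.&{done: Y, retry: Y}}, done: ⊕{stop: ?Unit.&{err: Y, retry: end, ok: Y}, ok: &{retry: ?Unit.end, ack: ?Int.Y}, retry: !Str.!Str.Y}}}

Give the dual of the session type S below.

!Str.!Unit.μY.&{ok: ⊕{err: ?Unit.&{more: &{more: Y, done: Y}, ack: !Int.end}, more: ⊕{more: ?Unit.!Bool.Y, ack: &{data: ?Str.Y, stop: &{err: Y, data: Y, more: end}, ack: ?Str.Y}, stop: !Int.?Unit.Y}}, err: &{ok: !Str.⊕{err: &{err: end, ack: Y}, data: !Bool.end}, retry: !Bool.&{done: !Int.Y, more: ⊕{more: end, ack: Y, done: Y}}}, data: ⊕{stop: ?Int.!Int.!Bool.end, retry: &{more: !Str.?Bool.end, stop: !Bool.⊕{retry: Y, more: Y}, done: !Str.⊕{done: Y, retry: Y}}, done: &{stop: !Unit.⊕{err: Y, retry: end, ok: Y}, ok: ⊕{retry: !Unit.end, ack: !Int.Y}, retry: ?Str.?Str.Y}}}

?Str ↦ !Str
  ?Unit ↦ !Unit
    μY ↦ μY  (μ self-dual)
      ⊕{ok,err,data} ↦ &{ok,err,data}  (internal→external)
        [ok]
          &{err,more} ↦ ⊕{err,more}  (external→internal)
            [err]
              !Unit ↦ ?Unit
                ⊕{more,ack} ↦ &{more,ack}  (internal→external)
                  [more]
                    ⊕{more,done} ↦ &{more,done}  (internal→external)
                      [more]
                        Y self-dual
                      [done]
                        Y self-dual
                  [ack]
                    ?Int ↦ !Int
                      end self-dual
            [more]
              &{more,ack,stop} ↦ ⊕{more,ack,stop}  (external→internal)
                [more]
                  !Unit ↦ ?Unit
                    ?Bool ↦ !Bool
                      Y self-dual
                [ack]
                  ⊕{data,stop,ack} ↦ &{data,stop,ack}  (internal→external)
                    [data]
                      !Str ↦ ?Str
                        Y self-dual
                    [stop]
                      ⊕{err,data,more} ↦ &{err,data,more}  (internal→external)
                        [err]
                          Y self-dual
                        [data]
                          Y self-dual
                        [more]
                          end self-dual
                    [ack]
                      !Str ↦ ?Str
                        Y self-dual
                [stop]
                  ?Int ↦ !Int
                    !Unit ↦ ?Unit
                      Y self-dual
        [err]
          ⊕{ok,retry} ↦ &{ok,retry}  (internal→external)
            [ok]
              ?Str ↦ !Str
                &{err,data} ↦ ⊕{err,data}  (external→internal)
                  [err]
                    ⊕{err,ack} ↦ &{err,ack}  (internal→external)
                      [err]
                        end self-dual
                      [ack]
                        Y self-dual
                  [data]
                    ?Bool ↦ !Bool
                      end self-dual
            [retry]
              ?Bool ↦ !Bool
                ⊕{done,more} ↦ &{done,more}  (internal→external)
                  [done]
                    ?Int ↦ !Int
                      Y self-dual
                  [more]
                    &{more,ack,done} ↦ ⊕{more,ack,done}  (external→internal)
                      [more]
                        end self-dual
                      [ack]
                        Y self-dual
                      [done]
                        Y self-dual
        [data]
          &{stop,retry,done} ↦ ⊕{stop,retry,done}  (external→internal)
            [stop]
              !Int ↦ ?Int
                ?Int ↦ !Int
                  ?Bool ↦ !Bool
                    end self-dual
            [retry]
              ⊕{more,stop,done} ↦ &{more,stop,done}  (internal→external)
                [more]
                  ?Str ↦ !Str
                    !Bool ↦ ?Bool
                      end self-dual
                [stop]
                  ?Bool ↦ !Bool
                    &{retry,more} ↦ ⊕{retry,more}  (external→internal)
                      [retry]
                        Y self-dual
                      [more]
                        Y self-dual
                [done]
                  ?Str ↦ !Str
                    &{done,retry} ↦ ⊕{done,retry}  (external→internal)
                      [done]
                        Y self-dual
                      [retry]
                        Y self-dual
            [done]
              ⊕{stop,ok,retry} ↦ &{stop,ok,retry}  (internal→external)
                [stop]
                  ?Unit ↦ !Unit
                    &{err,retry,ok} ↦ ⊕{err,retry,ok}  (external→internal)
                      [err]
                        Y self-dual
                      [retry]
                        end self-dual
                      [ok]
                        Y self-dual
                [ok]
                  &{retry,ack} ↦ ⊕{retry,ack}  (external→internal)
                    [retry]
                      ?Unit ↦ !Unit
                        end self-dual
                    [ack]
                      ?Int ↦ !Int
                        Y self-dual
                [retry]
                  !Str ↦ ?Str
                    !Str ↦ ?Str
                      Y self-dual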